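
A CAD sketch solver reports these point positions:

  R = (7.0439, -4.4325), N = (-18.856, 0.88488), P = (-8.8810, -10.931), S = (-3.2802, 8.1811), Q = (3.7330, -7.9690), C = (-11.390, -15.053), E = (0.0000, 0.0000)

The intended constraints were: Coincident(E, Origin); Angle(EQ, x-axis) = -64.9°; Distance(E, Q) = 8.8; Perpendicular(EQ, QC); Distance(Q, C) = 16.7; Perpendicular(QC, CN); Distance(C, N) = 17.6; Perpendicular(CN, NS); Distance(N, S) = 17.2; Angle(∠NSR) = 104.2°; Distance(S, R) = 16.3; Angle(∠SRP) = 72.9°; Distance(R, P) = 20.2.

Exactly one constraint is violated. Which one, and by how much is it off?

Distance(R, P) = 20.2 — off by 3.00.

E = (0.00, 0.00) ✓; EQ at -64.90° ✓; |EQ| = 8.800 ✓; ∠(EQ, QC) = 90.00° ✓; |QC| = 16.70 ✓; ∠(QC, CN) = 90.00° ✓; |CN| = 17.60 ✓; ∠(CN, NS) = 90.00° ✓; |NS| = 17.20 ✓; ∠NSR = 104.2° ✓; |SR| = 16.30 ✓; ∠SRP = 72.90° ✓; |RP| = 17.20 ✗.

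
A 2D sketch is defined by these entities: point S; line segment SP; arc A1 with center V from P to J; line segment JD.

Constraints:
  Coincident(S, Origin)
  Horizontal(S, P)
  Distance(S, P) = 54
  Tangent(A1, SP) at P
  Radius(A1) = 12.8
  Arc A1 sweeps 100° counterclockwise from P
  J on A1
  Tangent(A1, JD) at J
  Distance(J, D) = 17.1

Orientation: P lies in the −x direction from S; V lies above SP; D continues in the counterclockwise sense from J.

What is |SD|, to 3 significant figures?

54.6

On A1, P sits at bearing -90° from V; a 100° counterclockwise sweep puts J at bearing 10°, so J = V + 12.8·(cos 10°, sin 10°) = (-41.4, 15.0). Since A1 is tangent to JD there, VJ ⟂ JD, so JD runs along (−sin 10°, cos 10°); with |JD| = 17.1, D = (-44.4, 31.9). Then |SD| = |D − S| = 54.6.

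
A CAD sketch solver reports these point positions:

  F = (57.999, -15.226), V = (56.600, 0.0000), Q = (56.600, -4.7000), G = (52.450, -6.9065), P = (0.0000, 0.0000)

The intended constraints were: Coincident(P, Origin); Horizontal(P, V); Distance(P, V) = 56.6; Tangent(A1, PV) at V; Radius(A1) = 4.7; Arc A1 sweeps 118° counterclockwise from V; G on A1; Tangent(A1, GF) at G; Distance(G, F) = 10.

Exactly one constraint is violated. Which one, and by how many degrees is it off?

Tangent(A1, GF) at G — off by 5.70°.

P = (0.00, 0.00) ✓; P.y = 0.00, V.y = 0.00 ✓; |PV| = 56.60 ✓; ∠(QV, VP) = 90.00° ✓; |QV| = 4.700 ✓; bearing(Q→G) − bearing(Q→V) = 118.0° ✓; |QG| = 4.700 ✓; ∠(QG, GF) = 84.30° ✗; |GF| = 10.00 ✓.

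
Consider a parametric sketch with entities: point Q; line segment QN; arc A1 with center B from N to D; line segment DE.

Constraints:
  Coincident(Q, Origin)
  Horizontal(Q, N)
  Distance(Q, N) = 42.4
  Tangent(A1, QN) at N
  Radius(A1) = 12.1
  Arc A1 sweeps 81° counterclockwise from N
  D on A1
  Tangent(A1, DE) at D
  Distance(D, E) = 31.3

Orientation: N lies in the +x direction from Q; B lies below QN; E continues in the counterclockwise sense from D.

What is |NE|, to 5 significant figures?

44.439

Q is at the origin; Q and N share the same y with |QN| = 42.4 and N on the +x side, so N = (42.400, 0.0000). The tangent condition forces BN to be normal to QN, so B = N + (0, -12.1) = (42.400, -12.100). On A1, N sits at bearing 90° from B; an 81° counterclockwise sweep puts D at bearing 171°, so D = B + 12.1·(cos 171°, sin 171°) = (30.449, -10.207). The tangent condition forces BD to be normal to DE, so DE runs along (−sin 171°, cos 171°); with |DE| = 31.3, E = (25.553, -41.122). Then |NE| = |E − N| = 44.439.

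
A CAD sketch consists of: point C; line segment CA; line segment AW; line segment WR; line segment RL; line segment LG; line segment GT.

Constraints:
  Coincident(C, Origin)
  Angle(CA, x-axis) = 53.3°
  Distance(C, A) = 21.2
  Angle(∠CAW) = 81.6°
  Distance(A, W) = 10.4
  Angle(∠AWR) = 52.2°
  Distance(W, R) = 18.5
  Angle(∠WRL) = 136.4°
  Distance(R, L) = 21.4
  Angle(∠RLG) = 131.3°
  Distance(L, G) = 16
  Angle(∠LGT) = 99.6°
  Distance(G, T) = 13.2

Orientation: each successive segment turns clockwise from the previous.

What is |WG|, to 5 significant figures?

45.363

∠WRL = 136.4° gives RL at 143.50° from the x-axis; with |RL| = 21.4, L = (-15.550, 20.073). ∠RLG = 131.3° gives LG at 94.800° from the x-axis; with |LG| = 16.0, G = (-16.889, 36.017). Then |WG| = |G − W| = 45.363.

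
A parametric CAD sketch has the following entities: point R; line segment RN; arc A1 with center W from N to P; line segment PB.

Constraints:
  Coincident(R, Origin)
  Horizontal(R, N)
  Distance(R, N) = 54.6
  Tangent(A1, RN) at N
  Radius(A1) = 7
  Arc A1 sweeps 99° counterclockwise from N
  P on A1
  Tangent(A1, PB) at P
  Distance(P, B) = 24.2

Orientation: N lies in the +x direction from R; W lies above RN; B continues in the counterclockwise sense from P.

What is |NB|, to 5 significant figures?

32.150

R is at the origin; RN is horizontal with |RN| = 54.6 and N on the +x side, so N = (54.600, 0.0000). Tangency of A1 to RN means the radius WN is perpendicular to RN, so W = N + (0, 7) = (54.600, 7.0000). On A1, N sits at bearing -90° from W; a 99° counterclockwise sweep puts P at bearing 9°, so P = W + 7.0·(cos 9°, sin 9°) = (61.514, 8.0950). Since A1 is tangent to PB there, WP ⟂ PB, so PB runs along (−sin 9°, cos 9°); with |PB| = 24.2, B = (57.728, 31.997). Then |NB| = |B − N| = 32.150.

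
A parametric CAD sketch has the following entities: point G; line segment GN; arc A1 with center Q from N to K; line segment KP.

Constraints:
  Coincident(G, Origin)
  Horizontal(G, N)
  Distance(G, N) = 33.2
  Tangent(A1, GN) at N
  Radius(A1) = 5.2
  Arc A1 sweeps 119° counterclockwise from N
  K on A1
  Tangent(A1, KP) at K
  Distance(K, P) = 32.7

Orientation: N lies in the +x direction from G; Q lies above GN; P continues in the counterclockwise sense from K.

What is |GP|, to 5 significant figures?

42.410

On A1, N sits at bearing -90° from Q; a 119° counterclockwise sweep puts K at bearing 29°, so K = Q + 5.2·(cos 29°, sin 29°) = (37.748, 7.7210). Since A1 is tangent to KP there, QK ⟂ KP, so KP runs along (−sin 29°, cos 29°); with |KP| = 32.7, P = (21.895, 36.321). Then |GP| = |P − G| = 42.410.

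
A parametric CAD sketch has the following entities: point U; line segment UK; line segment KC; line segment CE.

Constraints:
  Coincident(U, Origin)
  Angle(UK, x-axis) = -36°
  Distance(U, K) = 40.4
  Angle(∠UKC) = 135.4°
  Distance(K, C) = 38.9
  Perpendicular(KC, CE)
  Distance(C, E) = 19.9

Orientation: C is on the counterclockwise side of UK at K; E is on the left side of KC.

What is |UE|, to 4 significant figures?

68.19

∠UKC = 135.4°, so KC runs at -36.0° + (180° − 135.4°) = 8.600° from the x-axis; with |KC| = 38.9, C = K + 38.9·(cos 8.600°, sin 8.600°) = (71.15, -17.93). The perpendicularity gives CE at right angles to KC; with |CE| = 19.9 on the left of KC, E = C + 19.9·(-0.1495, 0.9888) = (68.17, 1.747). Then |UE| = |E − U| = 68.19.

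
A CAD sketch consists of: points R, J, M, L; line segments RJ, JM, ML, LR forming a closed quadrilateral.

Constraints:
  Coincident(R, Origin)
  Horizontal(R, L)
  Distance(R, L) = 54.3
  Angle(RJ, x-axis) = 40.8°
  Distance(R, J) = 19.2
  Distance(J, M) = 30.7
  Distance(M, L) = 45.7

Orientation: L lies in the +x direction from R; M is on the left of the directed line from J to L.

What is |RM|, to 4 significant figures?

49.30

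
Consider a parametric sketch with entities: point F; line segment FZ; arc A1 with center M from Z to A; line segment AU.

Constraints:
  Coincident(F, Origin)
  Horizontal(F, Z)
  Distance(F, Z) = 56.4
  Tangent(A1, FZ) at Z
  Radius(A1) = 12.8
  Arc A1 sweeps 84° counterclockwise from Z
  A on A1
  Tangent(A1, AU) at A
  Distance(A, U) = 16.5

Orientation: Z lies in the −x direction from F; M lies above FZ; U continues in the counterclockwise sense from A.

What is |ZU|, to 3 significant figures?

31.4

F is at the origin; F and Z share the same y with |FZ| = 56.4 and Z on the −x side, so Z = (-56.4, 0.00). Since A1 is tangent to FZ there, MZ ⟂ FZ, so M = Z + (0, 12.8) = (-56.4, 12.8). On A1, Z sits at bearing -90° from M; an 84° counterclockwise sweep puts A at bearing -6°, so A = M + 12.8·(cos -6°, sin -6°) = (-43.7, 11.5). Since A1 is tangent to AU there, MA ⟂ AU, so AU runs along (−sin -6°, cos -6°); with |AU| = 16.5, U = (-41.9, 27.9). Then |ZU| = |U − Z| = 31.4.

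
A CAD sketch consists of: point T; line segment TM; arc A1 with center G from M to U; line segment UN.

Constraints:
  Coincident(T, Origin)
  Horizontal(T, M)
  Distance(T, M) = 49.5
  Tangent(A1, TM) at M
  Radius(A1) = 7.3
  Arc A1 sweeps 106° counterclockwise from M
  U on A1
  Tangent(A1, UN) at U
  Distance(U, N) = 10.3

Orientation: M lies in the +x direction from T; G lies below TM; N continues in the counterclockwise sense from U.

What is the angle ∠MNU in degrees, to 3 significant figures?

28.3°

On A1, M sits at bearing 90° from G; a 106° counterclockwise sweep puts U at bearing 196°, so U = G + 7.3·(cos 196°, sin 196°) = (42.5, -9.31). Tangency of A1 to UN means the radius GU is perpendicular to UN, so UN runs along (−sin 196°, cos 196°); with |UN| = 10.3, N = (45.3, -19.2). Then cos ∠MNU = NM·NU / (|NM||NU|), giving 28.3°.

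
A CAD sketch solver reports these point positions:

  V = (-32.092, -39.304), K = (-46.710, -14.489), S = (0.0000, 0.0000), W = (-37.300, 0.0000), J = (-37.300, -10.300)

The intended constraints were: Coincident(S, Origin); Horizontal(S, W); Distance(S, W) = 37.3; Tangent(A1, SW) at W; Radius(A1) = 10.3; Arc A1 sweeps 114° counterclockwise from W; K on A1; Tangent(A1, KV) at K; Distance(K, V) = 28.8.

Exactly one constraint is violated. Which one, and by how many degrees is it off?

Tangent(A1, KV) at K — off by 6.50°.

S = (0.00, 0.00) ✓; S.y = 0.00, W.y = 0.00 ✓; |SW| = 37.30 ✓; ∠(JW, WS) = 90.00° ✓; |JW| = 10.30 ✓; bearing(J→K) − bearing(J→W) = 114.0° ✓; |JK| = 10.30 ✓; ∠(JK, KV) = 83.50° ✗; |KV| = 28.80 ✓.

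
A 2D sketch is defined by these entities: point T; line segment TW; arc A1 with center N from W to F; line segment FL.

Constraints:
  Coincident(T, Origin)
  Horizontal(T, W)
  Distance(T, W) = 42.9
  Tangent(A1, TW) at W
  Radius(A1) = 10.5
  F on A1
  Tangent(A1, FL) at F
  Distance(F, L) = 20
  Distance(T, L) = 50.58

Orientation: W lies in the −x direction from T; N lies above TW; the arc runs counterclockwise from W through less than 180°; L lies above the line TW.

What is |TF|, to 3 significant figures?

35.5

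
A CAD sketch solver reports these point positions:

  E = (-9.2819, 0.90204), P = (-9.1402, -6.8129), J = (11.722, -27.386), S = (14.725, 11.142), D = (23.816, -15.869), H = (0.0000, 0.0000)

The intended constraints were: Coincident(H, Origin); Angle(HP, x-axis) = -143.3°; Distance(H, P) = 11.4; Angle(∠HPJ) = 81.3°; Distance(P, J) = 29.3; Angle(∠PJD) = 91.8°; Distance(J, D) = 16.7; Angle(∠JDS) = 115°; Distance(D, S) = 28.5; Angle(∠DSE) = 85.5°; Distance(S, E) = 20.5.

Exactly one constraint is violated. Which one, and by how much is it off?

Distance(S, E) = 20.5 — off by 5.60.

H = (0.00, 0.00) ✓; HP at -143.3° ✓; |HP| = 11.40 ✓; ∠HPJ = 81.30° ✓; |PJ| = 29.30 ✓; ∠PJD = 91.80° ✓; |JD| = 16.70 ✓; ∠JDS = 115.0° ✓; |DS| = 28.50 ✓; ∠DSE = 85.50° ✓; |SE| = 26.10 ✗.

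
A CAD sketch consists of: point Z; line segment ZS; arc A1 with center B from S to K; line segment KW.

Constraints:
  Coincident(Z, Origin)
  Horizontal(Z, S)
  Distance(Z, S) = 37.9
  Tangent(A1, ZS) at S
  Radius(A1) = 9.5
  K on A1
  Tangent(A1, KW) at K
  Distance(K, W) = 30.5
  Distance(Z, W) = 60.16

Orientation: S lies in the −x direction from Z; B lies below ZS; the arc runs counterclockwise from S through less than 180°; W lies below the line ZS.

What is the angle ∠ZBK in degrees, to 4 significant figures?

171.9°

Checks: |BK| = 9.500 ✓; ∠(BK, KW) = 90.00° ✓; |KW| = 30.50 ✓; |ZW| = 60.16 ✓.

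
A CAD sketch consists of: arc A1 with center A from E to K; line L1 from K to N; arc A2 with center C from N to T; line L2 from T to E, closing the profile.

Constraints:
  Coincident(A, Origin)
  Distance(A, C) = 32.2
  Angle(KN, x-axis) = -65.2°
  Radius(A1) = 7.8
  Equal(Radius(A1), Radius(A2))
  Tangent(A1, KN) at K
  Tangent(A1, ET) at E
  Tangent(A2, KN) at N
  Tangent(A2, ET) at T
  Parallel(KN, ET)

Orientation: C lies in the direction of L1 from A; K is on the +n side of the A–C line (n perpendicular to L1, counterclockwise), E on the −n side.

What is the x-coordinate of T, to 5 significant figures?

6.4257

The slot axis is L1's direction at -65.2°, so u = (cos -65.2°, sin -65.2°) = (0.41945, -0.90778) and n = (−sin -65.2°, cos -65.2°) = (0.90778, 0.41945). A is at the origin and C lies 32.2 along u from A, so C = 32.2·u = (13.506, -29.230). Tangency of A1 to both parallel lines with radius 7.8 puts K and E at A ± 7.8·n: K = (7.0807, 3.2717), E = (-7.0807, -3.2717). Equal radii place N and T the same way about C: N = C + 7.8·n = (20.587, -25.959), T = C − 7.8·n = (6.4257, -32.502). So T.x = 6.4257.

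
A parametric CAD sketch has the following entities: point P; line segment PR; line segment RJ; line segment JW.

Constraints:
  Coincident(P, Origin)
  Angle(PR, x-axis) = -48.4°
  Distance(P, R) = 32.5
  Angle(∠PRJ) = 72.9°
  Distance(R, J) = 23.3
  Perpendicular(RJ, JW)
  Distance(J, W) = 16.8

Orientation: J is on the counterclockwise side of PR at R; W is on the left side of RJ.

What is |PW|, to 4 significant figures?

19.81

∠PRJ = 72.9°, so RJ runs at -48.4° + (180° − 72.9°) = 58.70° from the x-axis; with |RJ| = 23.3, J = R + 23.3·(cos 58.70°, sin 58.70°) = (33.68, -4.395). RJ is perpendicular to JW; with |JW| = 16.8 on the left of RJ, W = J + 16.8·(-0.8545, 0.5195) = (19.33, 4.333). Then |PW| = |W − P| = 19.81.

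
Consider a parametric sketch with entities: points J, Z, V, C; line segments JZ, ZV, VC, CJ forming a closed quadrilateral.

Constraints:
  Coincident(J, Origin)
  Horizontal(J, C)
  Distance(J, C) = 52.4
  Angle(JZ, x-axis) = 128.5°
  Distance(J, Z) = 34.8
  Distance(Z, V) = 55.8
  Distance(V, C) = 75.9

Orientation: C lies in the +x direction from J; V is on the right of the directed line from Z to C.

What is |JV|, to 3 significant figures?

33.6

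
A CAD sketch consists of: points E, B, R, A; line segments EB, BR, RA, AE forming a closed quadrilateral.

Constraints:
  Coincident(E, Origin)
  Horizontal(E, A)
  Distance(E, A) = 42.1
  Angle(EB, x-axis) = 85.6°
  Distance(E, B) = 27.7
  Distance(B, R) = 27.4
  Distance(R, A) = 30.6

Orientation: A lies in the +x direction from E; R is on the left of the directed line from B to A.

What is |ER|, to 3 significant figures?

40.6

E is at the origin; E and A share the same y with |EA| = 42.1 and A in +x, so A = (42.1, 0). EB runs at 85.6° with |EB| = 27.7, so B = (2.13, 27.6). R is determined by |BR| = 27.4 and |RA| = 30.6 together: it lies at the intersection of circle(B, 27.4) and circle(A, 30.6). With |BA| = 48.6, the foot of the radical line on BA is 22.4 from B and the perpendicular offset is √(27.4² − 22.4²) = 15.8. Taking the left-of-BA solution: R = (29.5, 27.9).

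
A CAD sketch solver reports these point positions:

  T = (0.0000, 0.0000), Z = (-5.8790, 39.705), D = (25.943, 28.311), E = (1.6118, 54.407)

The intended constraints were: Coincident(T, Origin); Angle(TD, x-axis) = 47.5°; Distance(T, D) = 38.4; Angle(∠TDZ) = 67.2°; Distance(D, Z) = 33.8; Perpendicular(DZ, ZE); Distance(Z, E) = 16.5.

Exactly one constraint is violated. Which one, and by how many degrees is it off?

Perpendicular(DZ, ZE) — off by 7.30°.

T = (0.00, 0.00) ✓; TD at 47.50° ✓; |TD| = 38.40 ✓; ∠TDZ = 67.20° ✓; |DZ| = 33.80 ✓; ∠(DZ, ZE) = 97.30° ✗; |ZE| = 16.50 ✓.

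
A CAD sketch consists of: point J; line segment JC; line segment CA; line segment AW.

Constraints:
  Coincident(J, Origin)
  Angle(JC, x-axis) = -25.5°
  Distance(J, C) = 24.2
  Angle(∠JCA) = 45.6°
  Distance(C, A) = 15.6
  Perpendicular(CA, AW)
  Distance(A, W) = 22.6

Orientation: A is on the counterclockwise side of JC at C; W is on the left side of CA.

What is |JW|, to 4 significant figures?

5.474

J is at the origin; JC runs at -25.5° with length 24.2, so C = 24.2·(cos -25.5°, sin -25.5°) = (21.84, -10.42). ∠JCA = 45.6°, so CA runs at -25.5° + (180° − 45.6°) = 108.9° from the x-axis; with |CA| = 15.6, A = C + 15.6·(cos 108.9°, sin 108.9°) = (16.79, 4.341). CA is perpendicular to AW; with |AW| = 22.6 on the left of CA, W = A + 22.6·(-0.9461, -0.3239) = (-4.592, -2.980). Then |JW| = |W − J| = 5.474.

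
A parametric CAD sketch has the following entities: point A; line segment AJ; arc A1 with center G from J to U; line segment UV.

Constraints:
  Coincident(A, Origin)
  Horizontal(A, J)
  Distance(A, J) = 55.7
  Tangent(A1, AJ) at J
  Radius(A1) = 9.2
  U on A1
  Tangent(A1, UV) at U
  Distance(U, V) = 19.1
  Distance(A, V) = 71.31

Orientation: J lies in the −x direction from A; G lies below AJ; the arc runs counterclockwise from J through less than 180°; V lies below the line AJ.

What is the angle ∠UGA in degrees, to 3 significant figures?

168°

A is at the origin; A and J share the same y with |AJ| = 55.7 and J on the −x side, so J = (-55.7, 0.00). Tangency of A1 to AJ means the radius GJ is perpendicular to AJ, so G = J + (0, -9.2) = (-55.7, -9.20). Since GU ⟂ UV (tangency), |GV| = √(9.2² + 19.1²) = 21.2 regardless of where U sits on A1. So V lies on both circle(A, 71.31) and circle(G, 21.2); the below-AJ intersection is V = (-65.6, -27.9). U is the foot of the tangent from V: U = (-64.9, -8.86).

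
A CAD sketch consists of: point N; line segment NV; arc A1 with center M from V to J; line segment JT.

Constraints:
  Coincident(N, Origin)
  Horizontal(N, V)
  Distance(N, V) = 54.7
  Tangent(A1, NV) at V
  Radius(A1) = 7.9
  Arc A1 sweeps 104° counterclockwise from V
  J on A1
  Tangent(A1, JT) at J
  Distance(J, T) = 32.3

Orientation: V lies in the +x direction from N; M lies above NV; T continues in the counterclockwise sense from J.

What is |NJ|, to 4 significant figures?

63.13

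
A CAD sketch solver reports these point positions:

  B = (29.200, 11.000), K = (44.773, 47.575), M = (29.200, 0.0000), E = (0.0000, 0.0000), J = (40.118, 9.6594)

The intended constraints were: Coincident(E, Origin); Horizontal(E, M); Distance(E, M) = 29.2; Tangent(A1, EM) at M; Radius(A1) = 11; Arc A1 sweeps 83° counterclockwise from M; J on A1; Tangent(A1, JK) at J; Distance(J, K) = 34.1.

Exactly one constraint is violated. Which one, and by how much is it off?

Distance(J, K) = 34.1 — off by 4.10.

E = (0.00, 0.00) ✓; E.y = 0.00, M.y = 0.00 ✓; |EM| = 29.20 ✓; ∠(BM, ME) = 90.00° ✓; |BM| = 11.00 ✓; bearing(B→J) − bearing(B→M) = 83.00° ✓; |BJ| = 11.00 ✓; ∠(BJ, JK) = 90.00° ✓; |JK| = 38.20 ✗.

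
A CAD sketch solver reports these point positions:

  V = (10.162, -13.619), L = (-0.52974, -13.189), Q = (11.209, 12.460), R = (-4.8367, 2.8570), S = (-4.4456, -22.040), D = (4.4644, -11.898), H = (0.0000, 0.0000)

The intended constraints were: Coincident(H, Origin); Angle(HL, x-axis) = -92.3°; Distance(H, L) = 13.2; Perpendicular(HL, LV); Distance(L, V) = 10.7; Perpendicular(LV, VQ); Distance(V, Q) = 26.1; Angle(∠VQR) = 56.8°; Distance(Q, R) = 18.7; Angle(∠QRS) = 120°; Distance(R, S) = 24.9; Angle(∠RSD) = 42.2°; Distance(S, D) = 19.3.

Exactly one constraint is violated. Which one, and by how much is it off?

Distance(S, D) = 19.3 — off by 5.80.

H = (0.00, 0.00) ✓; HL at -92.30° ✓; |HL| = 13.20 ✓; ∠(HL, LV) = 90.00° ✓; |LV| = 10.70 ✓; ∠(LV, VQ) = 90.00° ✓; |VQ| = 26.10 ✓; ∠VQR = 56.80° ✓; |QR| = 18.70 ✓; ∠QRS = 120.0° ✓; |RS| = 24.90 ✓; ∠RSD = 42.20° ✓; |SD| = 13.50 ✗.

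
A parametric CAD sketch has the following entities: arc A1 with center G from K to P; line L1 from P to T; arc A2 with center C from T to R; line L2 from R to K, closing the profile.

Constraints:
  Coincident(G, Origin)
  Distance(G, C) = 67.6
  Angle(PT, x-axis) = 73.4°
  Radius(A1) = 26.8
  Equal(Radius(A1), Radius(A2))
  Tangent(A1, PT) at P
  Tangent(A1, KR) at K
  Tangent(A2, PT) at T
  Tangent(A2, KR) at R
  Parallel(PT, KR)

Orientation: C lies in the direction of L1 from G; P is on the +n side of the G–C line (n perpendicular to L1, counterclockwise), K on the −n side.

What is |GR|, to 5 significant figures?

72.719

The slot axis is L1's direction at 73.4°, so u = (cos 73.4°, sin 73.4°) = (0.28569, 0.95832) and n = (−sin 73.4°, cos 73.4°) = (-0.95832, 0.28569). G is at the origin and C lies 67.6 along u from G, so C = 67.6·u = (19.313, 64.783). Tangency of A1 to both parallel lines with radius 26.8 puts P and K at G ± 26.8·n: P = (-25.683, 7.6564), K = (25.683, -7.6564). Equal radii place T and R the same way about C: T = C + 26.8·n = (-6.3705, 72.439), R = C − 26.8·n = (44.996, 57.126). Then |GR| = |R − G| = 72.719.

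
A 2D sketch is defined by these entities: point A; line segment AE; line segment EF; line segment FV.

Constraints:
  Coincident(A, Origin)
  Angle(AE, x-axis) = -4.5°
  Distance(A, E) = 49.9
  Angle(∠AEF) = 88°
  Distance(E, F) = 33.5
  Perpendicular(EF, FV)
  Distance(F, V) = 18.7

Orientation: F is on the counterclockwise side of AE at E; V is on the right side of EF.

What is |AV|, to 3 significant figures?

75.6

∠AEF = 88.0°, so EF runs at -4.5° + (180° − 88.0°) = 87.5° from the x-axis; with |EF| = 33.5, F = E + 33.5·(cos 87.5°, sin 87.5°) = (51.2, 29.6). EF ⟂ FV; with |FV| = 18.7 on the right of EF, V = F + 18.7·(0.999, -0.0436) = (69.9, 28.7). Then |AV| = |V − A| = 75.6.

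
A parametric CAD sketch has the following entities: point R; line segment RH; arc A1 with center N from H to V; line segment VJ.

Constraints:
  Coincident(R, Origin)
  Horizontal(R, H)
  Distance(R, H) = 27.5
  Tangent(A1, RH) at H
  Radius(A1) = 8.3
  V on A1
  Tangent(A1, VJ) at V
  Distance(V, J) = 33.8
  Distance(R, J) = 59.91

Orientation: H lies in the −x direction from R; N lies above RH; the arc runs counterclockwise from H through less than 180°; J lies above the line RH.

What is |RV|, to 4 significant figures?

26.28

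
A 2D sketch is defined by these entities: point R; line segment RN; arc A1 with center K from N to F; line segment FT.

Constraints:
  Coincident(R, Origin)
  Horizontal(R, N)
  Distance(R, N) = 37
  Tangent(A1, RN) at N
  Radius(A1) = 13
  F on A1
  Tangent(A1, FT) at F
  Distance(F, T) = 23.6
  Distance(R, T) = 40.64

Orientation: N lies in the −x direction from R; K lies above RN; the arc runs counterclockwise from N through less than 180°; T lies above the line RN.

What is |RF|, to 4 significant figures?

26.64

Checks: ∠(KN, NR) = 90.00° ✓; |KF| = 13.00 ✓; ∠(KF, FT) = 90.00° ✓; |FT| = 23.60 ✓; |RT| = 40.64 ✓.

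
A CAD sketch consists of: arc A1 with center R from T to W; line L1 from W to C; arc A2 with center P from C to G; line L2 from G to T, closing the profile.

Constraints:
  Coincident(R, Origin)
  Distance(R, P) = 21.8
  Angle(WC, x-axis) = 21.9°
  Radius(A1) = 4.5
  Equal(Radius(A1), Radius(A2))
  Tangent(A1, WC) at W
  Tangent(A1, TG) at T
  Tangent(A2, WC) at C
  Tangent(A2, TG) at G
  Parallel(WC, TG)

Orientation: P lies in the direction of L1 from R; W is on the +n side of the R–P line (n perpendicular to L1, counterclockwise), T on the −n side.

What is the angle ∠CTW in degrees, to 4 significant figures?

67.57°

Tangency of A1 to both parallel lines with radius 4.5 puts W and T at R ± 4.5·n: W = (-1.678, 4.175), T = (1.678, -4.175). Equal radii place C and G the same way about P: C = P + 4.5·n = (18.55, 12.31), G = P − 4.5·n = (21.91, 3.956). Then cos ∠CTW = TC·TW / (|TC||TW|), giving 67.57°.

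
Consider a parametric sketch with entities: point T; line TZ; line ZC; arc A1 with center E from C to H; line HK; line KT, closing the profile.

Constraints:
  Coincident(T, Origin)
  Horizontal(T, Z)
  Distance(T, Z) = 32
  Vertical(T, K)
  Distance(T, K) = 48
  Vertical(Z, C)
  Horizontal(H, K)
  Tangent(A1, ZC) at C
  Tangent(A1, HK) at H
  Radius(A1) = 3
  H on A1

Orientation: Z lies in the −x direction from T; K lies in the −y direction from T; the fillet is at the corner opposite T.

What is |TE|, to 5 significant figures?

53.535

T is at the origin; T and Z share the same y with |TZ| = 32.0 and Z on the −x side, so Z = (-32.000, 0.0000). TK is vertical with |TK| = 48.0 and K on the −y side, so K = (0.0000, -48.000). The virtual corner opposite T is at (-32.000, -48.000). The tangent condition forces EC to be normal to ZC and A1 meets HK tangentially, so EH is at right angles to HK, with radius 3.0, so the center E sits 3.0 in from both sides at E = (-29.000, -45.000). Then |TE| = |E − T| = 53.535.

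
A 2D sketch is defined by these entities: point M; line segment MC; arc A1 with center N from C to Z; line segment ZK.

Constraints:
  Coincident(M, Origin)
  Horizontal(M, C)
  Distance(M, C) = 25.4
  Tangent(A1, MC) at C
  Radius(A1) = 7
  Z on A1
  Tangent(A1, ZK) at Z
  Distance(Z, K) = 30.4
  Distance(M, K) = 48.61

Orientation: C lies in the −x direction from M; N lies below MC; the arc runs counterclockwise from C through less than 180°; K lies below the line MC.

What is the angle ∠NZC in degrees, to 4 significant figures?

43.33°

Checks: |NZ| = 7.000 ✓; ∠(NZ, ZK) = 90.00° ✓; |ZK| = 30.40 ✓; |MK| = 48.61 ✓.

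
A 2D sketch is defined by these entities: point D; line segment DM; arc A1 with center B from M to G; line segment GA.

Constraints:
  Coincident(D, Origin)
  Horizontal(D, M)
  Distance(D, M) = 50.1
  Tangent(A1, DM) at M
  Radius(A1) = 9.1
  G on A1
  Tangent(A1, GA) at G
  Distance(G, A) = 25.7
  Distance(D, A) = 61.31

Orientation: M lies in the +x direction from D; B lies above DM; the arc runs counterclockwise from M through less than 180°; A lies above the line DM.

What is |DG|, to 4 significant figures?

59.88

Checks: ∠(BM, MD) = 90.00° ✓; |BM| = 9.100 ✓; |BG| = 9.100 ✓; ∠(BG, GA) = 90.00° ✓; |GA| = 25.70 ✓; |DA| = 61.31 ✓.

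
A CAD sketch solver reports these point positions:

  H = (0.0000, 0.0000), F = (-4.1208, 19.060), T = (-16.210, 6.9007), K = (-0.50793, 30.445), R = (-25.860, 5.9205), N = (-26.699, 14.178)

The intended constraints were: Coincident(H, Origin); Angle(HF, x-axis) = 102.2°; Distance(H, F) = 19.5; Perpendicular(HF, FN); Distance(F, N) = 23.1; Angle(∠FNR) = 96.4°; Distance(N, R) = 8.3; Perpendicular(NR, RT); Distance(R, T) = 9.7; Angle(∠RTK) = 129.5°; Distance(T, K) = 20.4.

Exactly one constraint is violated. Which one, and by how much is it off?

Distance(T, K) = 20.4 — off by 7.90.

H = (0.00, 0.00) ✓; HF at 102.2° ✓; |HF| = 19.50 ✓; ∠(HF, FN) = 90.00° ✓; |FN| = 23.10 ✓; ∠FNR = 96.40° ✓; |NR| = 8.300 ✓; ∠(NR, RT) = 90.00° ✓; |RT| = 9.700 ✓; ∠RTK = 129.5° ✓; |TK| = 28.30 ✗.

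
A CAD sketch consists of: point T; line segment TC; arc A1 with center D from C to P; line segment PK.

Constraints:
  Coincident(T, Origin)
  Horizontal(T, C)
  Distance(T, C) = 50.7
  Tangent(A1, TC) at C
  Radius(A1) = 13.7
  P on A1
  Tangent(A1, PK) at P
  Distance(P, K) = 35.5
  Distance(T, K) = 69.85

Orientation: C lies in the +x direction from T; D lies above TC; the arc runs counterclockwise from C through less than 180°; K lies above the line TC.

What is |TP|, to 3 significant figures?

66.0

Checks: |DP| = 13.70 ✓; ∠(DP, PK) = 90.00° ✓; |PK| = 35.50 ✓; |TK| = 69.85 ✓.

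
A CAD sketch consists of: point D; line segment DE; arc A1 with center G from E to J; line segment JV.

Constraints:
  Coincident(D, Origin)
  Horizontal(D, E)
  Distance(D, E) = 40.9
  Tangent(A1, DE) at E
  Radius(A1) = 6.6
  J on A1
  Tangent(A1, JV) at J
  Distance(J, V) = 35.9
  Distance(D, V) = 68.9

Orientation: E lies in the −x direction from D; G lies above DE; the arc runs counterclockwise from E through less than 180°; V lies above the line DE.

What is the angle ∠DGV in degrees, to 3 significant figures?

124°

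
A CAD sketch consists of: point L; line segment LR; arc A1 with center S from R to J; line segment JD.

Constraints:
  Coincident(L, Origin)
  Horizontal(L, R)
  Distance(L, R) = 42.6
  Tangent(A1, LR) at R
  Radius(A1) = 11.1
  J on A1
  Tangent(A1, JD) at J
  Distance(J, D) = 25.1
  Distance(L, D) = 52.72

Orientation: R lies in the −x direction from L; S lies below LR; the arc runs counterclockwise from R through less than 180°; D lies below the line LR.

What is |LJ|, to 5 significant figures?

54.487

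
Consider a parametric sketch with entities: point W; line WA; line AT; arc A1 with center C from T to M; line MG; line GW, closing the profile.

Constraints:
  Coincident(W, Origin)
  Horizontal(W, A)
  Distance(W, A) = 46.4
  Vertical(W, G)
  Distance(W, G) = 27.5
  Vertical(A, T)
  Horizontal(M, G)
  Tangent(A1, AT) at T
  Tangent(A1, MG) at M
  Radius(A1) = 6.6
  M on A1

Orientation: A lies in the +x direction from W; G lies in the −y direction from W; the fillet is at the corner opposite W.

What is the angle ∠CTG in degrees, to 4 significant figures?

8.096°

W is at the origin; W and A share the same y with |WA| = 46.4 and A on the +x side, so A = (46.40, 0.000). W and G share the same x with |WG| = 27.5 and G on the −y side, so G = (0.000, -27.50). The virtual corner opposite W is at (46.40, -27.50). Since A1 is tangent to AT there, CT ⟂ AT and tangency of A1 to MG means the radius CM is perpendicular to MG, with radius 6.6, so the center C sits 6.6 in from both sides at C = (39.80, -20.90). That places the tangent points at T = (46.40, -20.90) on AT and M = (39.80, -27.50) on MG. Then cos ∠CTG = TC·TG / (|TC||TG|), giving 8.096°.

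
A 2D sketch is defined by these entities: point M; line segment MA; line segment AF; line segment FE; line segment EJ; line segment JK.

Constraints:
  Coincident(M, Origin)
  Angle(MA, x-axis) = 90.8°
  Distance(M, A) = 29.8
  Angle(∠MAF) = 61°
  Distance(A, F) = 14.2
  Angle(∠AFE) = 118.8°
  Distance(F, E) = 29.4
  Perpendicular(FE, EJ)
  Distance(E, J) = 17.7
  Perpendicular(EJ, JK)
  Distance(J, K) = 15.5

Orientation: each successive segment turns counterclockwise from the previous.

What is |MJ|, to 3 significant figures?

8.38

∠AFE = 118.8° gives FE at -89.0° from the x-axis; with |FE| = 29.4, E = (-12.2, -6.66). The perpendicularity gives EJ at right angles to FE, so EJ runs at 1.00°; with |EJ| = 17.7, J = (5.47, -6.35). Then |MJ| = |J − M| = 8.38.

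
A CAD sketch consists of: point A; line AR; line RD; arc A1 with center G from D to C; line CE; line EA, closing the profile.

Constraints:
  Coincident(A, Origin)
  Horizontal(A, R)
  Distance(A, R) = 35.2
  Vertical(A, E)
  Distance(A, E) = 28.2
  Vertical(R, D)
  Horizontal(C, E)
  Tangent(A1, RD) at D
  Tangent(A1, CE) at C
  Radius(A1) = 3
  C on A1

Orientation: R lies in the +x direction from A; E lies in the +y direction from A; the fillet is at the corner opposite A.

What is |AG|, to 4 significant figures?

40.89

A is at the origin; A and R share the same y with |AR| = 35.2 and R on the +x side, so R = (35.20, 0.000). AE is vertical with |AE| = 28.2 and E on the +y side, so E = (0.000, 28.20). The virtual corner opposite A is at (35.20, 28.20). A1 meets RD tangentially, so GD is at right angles to RD and the tangent condition forces GC to be normal to CE, with radius 3.0, so the center G sits 3.0 in from both sides at G = (32.20, 25.20). Then |AG| = |G − A| = 40.89.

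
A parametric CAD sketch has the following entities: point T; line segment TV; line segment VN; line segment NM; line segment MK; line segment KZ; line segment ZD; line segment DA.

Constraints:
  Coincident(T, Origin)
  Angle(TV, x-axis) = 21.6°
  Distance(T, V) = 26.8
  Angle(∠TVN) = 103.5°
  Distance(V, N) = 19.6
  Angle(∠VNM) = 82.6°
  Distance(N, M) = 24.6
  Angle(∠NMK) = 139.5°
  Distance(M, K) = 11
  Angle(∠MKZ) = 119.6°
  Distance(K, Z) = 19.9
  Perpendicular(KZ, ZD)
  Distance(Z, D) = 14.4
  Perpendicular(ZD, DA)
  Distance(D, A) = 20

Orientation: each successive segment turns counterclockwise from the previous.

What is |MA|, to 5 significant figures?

7.1991

The perpendicularity gives ZD at right angles to KZ, so ZD runs at 26.400°; with |ZD| = 14.4, D = (14.046, 2.1548). The perpendicularity gives DA at right angles to ZD, so DA runs at 116.40°; with |DA| = 20.0, A = (5.1537, 20.069). Then |MA| = |A − M| = 7.1991.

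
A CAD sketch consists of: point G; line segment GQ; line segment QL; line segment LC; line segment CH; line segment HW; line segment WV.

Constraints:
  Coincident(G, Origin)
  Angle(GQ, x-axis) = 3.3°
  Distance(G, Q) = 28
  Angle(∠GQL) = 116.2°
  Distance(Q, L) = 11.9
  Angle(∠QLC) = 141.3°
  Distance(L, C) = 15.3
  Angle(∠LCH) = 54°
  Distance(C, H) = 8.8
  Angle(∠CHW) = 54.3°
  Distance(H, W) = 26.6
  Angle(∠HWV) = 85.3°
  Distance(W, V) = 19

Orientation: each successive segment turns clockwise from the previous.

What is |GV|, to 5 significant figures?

61.994

G is at the origin; GQ runs at 3.3° with length 28.0, so Q = (27.954, 1.6118). ∠GQL = 116.2° gives QL at -60.500° from the x-axis; with |QL| = 11.9, L = (33.813, -8.7454). ∠QLC = 141.3° gives LC at -99.200° from the x-axis; with |LC| = 15.3, C = (31.367, -23.849). ∠LCH = 54.0° gives CH at 134.80° from the x-axis; with |CH| = 8.8, H = (25.166, -17.604). ∠CHW = 54.3° gives HW at 9.1000° from the x-axis; with |HW| = 26.6, W = (51.432, -13.397). ∠HWV = 85.3° gives WV at -85.600° from the x-axis; with |WV| = 19.0, V = (52.889, -32.341). Then |GV| = |V − G| = 61.994.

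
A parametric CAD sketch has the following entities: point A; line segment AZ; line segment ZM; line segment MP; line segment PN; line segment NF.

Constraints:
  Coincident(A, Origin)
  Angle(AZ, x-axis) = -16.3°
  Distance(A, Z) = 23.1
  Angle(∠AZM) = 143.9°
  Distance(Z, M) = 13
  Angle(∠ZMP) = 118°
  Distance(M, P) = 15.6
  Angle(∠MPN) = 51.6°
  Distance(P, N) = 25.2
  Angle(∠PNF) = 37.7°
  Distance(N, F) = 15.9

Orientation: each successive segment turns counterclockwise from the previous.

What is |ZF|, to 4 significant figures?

9.858

A is at the origin; AZ runs at -16.3° with length 23.1, so Z = (22.17, -6.483). ∠AZM = 143.9° gives ZM at 19.80° from the x-axis; with |ZM| = 13.0, M = (34.40, -2.080). ∠ZMP = 118.0° gives MP at 81.80° from the x-axis; with |MP| = 15.6, P = (36.63, 13.36). ∠MPN = 51.6° gives PN at -149.8° from the x-axis; with |PN| = 25.2, N = (14.85, 0.6846). ∠PNF = 37.7° gives NF at -7.500° from the x-axis; with |NF| = 15.9, F = (30.61, -1.391). Then |ZF| = |F − Z| = 9.858.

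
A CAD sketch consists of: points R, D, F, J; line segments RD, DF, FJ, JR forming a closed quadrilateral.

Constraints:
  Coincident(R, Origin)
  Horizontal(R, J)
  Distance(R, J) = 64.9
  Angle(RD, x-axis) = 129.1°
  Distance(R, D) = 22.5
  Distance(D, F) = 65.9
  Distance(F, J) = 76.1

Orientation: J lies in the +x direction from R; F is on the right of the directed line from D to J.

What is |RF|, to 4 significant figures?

46.02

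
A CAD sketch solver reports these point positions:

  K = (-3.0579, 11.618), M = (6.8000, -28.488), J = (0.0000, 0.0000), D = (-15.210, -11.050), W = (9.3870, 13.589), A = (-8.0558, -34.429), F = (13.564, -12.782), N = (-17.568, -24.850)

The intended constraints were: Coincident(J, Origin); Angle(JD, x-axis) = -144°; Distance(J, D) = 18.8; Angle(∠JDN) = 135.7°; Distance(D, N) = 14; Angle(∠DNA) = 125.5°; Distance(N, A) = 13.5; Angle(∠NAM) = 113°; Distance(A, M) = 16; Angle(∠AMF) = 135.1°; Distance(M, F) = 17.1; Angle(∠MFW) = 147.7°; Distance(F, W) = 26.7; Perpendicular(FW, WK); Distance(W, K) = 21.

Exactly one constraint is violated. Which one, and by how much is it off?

Distance(W, K) = 21 — off by 8.40.

J = (0.00, 0.00) ✓; JD at -144.0° ✓; |JD| = 18.80 ✓; ∠JDN = 135.7° ✓; |DN| = 14.00 ✓; ∠DNA = 125.5° ✓; |NA| = 13.50 ✓; ∠NAM = 113.0° ✓; |AM| = 16.00 ✓; ∠AMF = 135.1° ✓; |MF| = 17.10 ✓; ∠MFW = 147.7° ✓; |FW| = 26.70 ✓; ∠(FW, WK) = 90.00° ✓; |WK| = 12.60 ✗.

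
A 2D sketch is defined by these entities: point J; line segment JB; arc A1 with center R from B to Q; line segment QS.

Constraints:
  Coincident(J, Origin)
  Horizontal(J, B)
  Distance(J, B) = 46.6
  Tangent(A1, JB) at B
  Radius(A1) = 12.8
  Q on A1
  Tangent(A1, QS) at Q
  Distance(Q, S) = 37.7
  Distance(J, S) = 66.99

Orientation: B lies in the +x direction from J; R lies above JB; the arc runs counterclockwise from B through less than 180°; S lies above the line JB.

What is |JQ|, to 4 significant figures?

60.96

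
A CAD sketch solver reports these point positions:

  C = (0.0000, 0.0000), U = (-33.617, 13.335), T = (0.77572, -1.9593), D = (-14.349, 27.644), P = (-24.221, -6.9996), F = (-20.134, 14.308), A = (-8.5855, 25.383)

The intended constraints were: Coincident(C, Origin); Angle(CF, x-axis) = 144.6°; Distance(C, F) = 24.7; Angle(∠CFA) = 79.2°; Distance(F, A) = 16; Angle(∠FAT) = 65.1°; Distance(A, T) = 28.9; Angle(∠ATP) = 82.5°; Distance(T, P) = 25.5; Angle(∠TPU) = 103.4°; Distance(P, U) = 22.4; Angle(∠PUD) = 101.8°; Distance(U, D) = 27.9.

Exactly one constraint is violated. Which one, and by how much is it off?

Distance(U, D) = 27.9 — off by 3.90.

C = (0.00, 0.00) ✓; CF at 144.6° ✓; |CF| = 24.70 ✓; ∠CFA = 79.20° ✓; |FA| = 16.00 ✓; ∠FAT = 65.10° ✓; |AT| = 28.90 ✓; ∠ATP = 82.50° ✓; |TP| = 25.50 ✓; ∠TPU = 103.4° ✓; |PU| = 22.40 ✓; ∠PUD = 101.8° ✓; |UD| = 24.00 ✗.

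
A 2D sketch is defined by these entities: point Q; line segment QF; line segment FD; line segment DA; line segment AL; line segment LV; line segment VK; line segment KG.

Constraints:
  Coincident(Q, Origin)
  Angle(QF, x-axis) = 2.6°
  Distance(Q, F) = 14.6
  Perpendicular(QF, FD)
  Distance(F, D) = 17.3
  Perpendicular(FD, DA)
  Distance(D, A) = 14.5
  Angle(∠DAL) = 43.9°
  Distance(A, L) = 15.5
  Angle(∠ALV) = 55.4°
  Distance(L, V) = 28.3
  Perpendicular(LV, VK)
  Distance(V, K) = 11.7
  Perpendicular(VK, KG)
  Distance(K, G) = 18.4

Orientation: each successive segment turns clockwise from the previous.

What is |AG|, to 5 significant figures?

1.5255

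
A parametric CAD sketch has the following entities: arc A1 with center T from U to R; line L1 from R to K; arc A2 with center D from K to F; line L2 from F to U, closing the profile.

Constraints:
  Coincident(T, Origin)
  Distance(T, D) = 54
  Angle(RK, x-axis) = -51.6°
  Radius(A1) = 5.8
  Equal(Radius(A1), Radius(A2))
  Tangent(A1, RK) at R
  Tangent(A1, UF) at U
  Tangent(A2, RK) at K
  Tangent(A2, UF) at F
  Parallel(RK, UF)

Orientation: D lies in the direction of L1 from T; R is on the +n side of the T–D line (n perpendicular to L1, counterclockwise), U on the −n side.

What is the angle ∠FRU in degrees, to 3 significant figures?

77.9°

The slot axis is L1's direction at -51.6°, so u = (cos -51.6°, sin -51.6°) = (0.621, -0.784) and n = (−sin -51.6°, cos -51.6°) = (0.784, 0.621). T is at the origin and D lies 54.0 along u from T, so D = 54.0·u = (33.5, -42.3). Tangency of A1 to both parallel lines with radius 5.8 puts R and U at T ± 5.8·n: R = (4.55, 3.60), U = (-4.55, -3.60). Equal radii place K and F the same way about D: K = D + 5.8·n = (38.1, -38.7), F = D − 5.8·n = (29.0, -45.9). Then cos ∠FRU = RF·RU / (|RF||RU|), giving 77.9°.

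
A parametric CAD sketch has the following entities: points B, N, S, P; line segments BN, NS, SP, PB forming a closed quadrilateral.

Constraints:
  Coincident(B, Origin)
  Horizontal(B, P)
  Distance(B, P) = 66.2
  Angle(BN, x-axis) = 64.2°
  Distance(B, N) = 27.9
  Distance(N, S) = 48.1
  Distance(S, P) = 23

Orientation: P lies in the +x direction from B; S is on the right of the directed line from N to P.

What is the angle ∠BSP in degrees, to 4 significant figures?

143.0°

Checks: |NS| = 48.10 ✓; |SP| = 23.00 ✓.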